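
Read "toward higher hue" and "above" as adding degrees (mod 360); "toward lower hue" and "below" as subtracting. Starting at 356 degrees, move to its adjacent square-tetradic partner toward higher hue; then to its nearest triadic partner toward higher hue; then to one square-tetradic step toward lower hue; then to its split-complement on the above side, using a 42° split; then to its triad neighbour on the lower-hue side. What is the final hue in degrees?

218°

+90° (square ↑): 356 + 90 = 446 → 446 − 360 = 86°
+120° (triadic ↑): 86 + 120 = 206°
−90° (square ↓): 206 − 90 = 116°
+222° (split-comp 42° ↑): 116 + 222 = 338°
−120° (triadic ↓): 338 − 120 = 218°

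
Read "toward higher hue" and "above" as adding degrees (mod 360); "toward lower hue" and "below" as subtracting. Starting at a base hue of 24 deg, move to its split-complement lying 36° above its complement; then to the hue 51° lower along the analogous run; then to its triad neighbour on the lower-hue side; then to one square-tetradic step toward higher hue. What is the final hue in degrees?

159°

split-comp 36° ↑ +216°: 24 + 216 = 240°
analog 51° ↓ −51°: 240 − 51 = 189°
triadic ↓ −120°: 189 − 120 = 69°
square ↑ +90°: 69 + 90 = 159°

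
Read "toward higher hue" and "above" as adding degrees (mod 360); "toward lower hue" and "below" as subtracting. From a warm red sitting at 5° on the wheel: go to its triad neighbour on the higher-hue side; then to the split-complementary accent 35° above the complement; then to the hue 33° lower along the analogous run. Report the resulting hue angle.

triadic ↑ +120°: 5 + 120 = 125°
split-comp 35° ↑ +215°: 125 + 215 = 340°
analog 33° ↓ −33°: 340 − 33 = 307°

307°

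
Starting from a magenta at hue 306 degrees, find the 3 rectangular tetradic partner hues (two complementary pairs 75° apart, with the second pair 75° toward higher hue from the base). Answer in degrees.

21°, 126°, and 201°

306 + 75 = 381 → 381 − 360 = 21°
306 + 180 = 486 → 486 − 360 = 126°
306 + 255 = 561 → 561 − 360 = 201°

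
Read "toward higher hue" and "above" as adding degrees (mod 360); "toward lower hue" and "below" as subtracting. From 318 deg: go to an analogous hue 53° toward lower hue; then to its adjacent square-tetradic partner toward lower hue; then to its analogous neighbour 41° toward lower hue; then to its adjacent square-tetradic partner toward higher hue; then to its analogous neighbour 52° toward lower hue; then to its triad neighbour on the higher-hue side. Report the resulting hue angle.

analog 53° ↓ −53°: 318 − 53 = 265°
square ↓ −90°: 265 − 90 = 175°
analog 41° ↓ −41°: 175 − 41 = 134°
square ↑ +90°: 134 + 90 = 224°
analog 52° ↓ −52°: 224 − 52 = 172°
triadic ↑ +120°: 172 + 120 = 292°

292°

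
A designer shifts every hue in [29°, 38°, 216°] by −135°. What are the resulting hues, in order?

254°, 263°, 81°

29 − 135 = -106 → -106 + 360 = 254°
38 − 135 = -97 → -97 + 360 = 263°
216 − 135 = 81°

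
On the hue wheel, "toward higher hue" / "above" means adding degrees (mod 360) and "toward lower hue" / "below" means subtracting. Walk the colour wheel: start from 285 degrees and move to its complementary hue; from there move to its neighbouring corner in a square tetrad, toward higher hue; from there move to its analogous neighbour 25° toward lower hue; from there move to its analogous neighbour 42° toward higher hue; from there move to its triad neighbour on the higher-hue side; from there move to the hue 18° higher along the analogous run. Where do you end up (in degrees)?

350°

285 + 180 = 465 → 465 − 360 = 105°   (complement)
105 + 90 = 195°   (square ↑)
195 − 25 = 170°   (analog 25° ↓)
170 + 42 = 212°   (analog 42° ↑)
212 + 120 = 332°   (triadic ↑)
332 + 18 = 350°   (analog 18° ↑)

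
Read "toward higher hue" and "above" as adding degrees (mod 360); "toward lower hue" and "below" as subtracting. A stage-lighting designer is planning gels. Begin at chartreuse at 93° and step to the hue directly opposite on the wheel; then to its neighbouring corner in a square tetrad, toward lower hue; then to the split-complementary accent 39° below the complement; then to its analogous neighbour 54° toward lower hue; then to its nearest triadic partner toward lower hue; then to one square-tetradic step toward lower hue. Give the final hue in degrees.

60°

93 + 180 = 273°   (complement)
273 − 90 = 183°   (square ↓)
183 + 141 = 324°   (split-comp 39° ↓)
324 − 54 = 270°   (analog 54° ↓)
270 − 120 = 150°   (triadic ↓)
150 − 90 = 60°   (square ↓)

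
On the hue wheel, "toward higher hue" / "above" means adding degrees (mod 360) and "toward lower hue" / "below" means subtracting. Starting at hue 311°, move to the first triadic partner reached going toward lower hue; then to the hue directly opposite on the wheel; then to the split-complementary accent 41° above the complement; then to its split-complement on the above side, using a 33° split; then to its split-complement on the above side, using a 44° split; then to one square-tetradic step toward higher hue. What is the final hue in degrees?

−120° (triadic ↓): 311 − 120 = 191°
+180° (complement): 191 + 180 = 371 → 371 − 360 = 11°
+221° (split-comp 41° ↑): 11 + 221 = 232°
+213° (split-comp 33° ↑): 232 + 213 = 445 → 445 − 360 = 85°
+224° (split-comp 44° ↑): 85 + 224 = 309°
+90° (square ↑): 309 + 90 = 399 → 399 − 360 = 39°

39°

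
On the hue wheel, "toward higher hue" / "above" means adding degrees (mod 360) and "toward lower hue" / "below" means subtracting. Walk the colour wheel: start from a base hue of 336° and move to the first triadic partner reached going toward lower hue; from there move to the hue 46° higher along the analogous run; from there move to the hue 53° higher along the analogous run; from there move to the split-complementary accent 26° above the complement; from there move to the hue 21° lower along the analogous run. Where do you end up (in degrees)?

336 − 120 = 216°   (triadic ↓)
216 + 46 = 262°   (analog 46° ↑)
262 + 53 = 315°   (analog 53° ↑)
315 + 206 = 521 → 521 − 360 = 161°   (split-comp 26° ↑)
161 − 21 = 140°   (analog 21° ↓)

140°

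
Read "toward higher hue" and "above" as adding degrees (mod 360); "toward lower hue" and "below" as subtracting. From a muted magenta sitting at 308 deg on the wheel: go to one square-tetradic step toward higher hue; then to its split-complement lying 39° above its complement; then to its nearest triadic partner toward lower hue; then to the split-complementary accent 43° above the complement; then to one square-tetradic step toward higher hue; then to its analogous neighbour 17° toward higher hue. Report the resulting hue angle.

107°

308 + 90 = 398 → 398 − 360 = 38°   (square ↑)
38 + 219 = 257°   (split-comp 39° ↑)
257 − 120 = 137°   (triadic ↓)
137 + 223 = 360 → 360 − 360 = 0°   (split-comp 43° ↑)
0 + 90 = 90°   (square ↑)
90 + 17 = 107°   (analog 17° ↑)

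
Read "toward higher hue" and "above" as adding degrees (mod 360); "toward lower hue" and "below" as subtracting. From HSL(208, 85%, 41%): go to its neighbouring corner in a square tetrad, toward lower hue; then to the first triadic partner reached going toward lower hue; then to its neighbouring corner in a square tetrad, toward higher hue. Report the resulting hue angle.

208 − 90 = 118°   (square ↓)
118 − 120 = -2 → -2 + 360 = 358°   (triadic ↓)
358 + 90 = 448 → 448 − 360 = 88°   (square ↑)

88°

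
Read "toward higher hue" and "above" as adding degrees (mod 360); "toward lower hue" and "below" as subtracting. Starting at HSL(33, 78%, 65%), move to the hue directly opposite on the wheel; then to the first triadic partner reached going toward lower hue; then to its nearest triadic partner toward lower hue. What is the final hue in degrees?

333°

+180° (complement): 33 + 180 = 213°
−120° (triadic ↓): 213 − 120 = 93°
−120° (triadic ↓): 93 − 120 = -27 → -27 + 360 = 333°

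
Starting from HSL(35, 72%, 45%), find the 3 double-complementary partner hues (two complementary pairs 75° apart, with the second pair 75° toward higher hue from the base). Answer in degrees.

35 + 75 = 110°
35 + 180 = 215°
35 + 255 = 290°

110°, 215° and 290°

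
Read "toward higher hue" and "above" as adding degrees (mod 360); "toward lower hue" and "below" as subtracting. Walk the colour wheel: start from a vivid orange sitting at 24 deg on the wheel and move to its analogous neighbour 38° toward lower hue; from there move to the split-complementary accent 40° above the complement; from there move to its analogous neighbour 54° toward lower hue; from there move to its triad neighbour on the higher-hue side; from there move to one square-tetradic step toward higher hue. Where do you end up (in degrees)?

2°

−38° (analog 38° ↓): 24 − 38 = -14 → -14 + 360 = 346°
+220° (split-comp 40° ↑): 346 + 220 = 566 → 566 − 360 = 206°
−54° (analog 54° ↓): 206 − 54 = 152°
+120° (triadic ↑): 152 + 120 = 272°
+90° (square ↑): 272 + 90 = 362 → 362 − 360 = 2°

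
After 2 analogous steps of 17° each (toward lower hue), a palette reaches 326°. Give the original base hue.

2 steps of 17° (toward lower hue) give a net shift of −34°.
Start = end − shift: 326 + 34 = 360 → 360 − 360 = 0°

0°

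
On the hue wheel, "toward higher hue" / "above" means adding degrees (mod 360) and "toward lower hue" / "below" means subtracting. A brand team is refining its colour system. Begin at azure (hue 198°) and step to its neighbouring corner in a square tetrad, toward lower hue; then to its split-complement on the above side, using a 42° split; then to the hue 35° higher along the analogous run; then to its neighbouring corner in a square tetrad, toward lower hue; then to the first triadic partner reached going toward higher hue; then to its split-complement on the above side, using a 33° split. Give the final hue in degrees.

248°

−90° (square ↓): 198 − 90 = 108°
+222° (split-comp 42° ↑): 108 + 222 = 330°
+35° (analog 35° ↑): 330 + 35 = 365 → 365 − 360 = 5°
−90° (square ↓): 5 − 90 = -85 → -85 + 360 = 275°
+120° (triadic ↑): 275 + 120 = 395 → 395 − 360 = 35°
+213° (split-comp 33° ↑): 35 + 213 = 248°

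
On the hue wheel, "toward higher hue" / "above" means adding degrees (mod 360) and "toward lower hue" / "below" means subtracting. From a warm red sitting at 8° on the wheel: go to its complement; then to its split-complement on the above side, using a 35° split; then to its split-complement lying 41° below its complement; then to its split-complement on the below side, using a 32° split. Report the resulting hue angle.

complement +180°: 8 + 180 = 188°
split-comp 35° ↑ +215°: 188 + 215 = 403 → 403 − 360 = 43°
split-comp 41° ↓ +139°: 43 + 139 = 182°
split-comp 32° ↓ +148°: 182 + 148 = 330°

330°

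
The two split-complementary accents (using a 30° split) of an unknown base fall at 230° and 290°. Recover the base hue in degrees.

80°

The accents sit 30° either side of the complement, so the complement is their short-arc midpoint on the wheel.
Short-arc midpoint of 230° and 290°: 260°.
Base is 180° from the complement: 260 − 180 = 80°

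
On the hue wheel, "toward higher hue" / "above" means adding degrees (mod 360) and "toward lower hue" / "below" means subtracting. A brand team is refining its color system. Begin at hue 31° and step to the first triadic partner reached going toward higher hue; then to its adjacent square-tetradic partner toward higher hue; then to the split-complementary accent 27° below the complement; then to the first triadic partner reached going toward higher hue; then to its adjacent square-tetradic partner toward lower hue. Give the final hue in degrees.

31 + 120 = 151°   (triadic ↑)
151 + 90 = 241°   (square ↑)
241 + 153 = 394 → 394 − 360 = 34°   (split-comp 27° ↓)
34 + 120 = 154°   (triadic ↑)
154 − 90 = 64°   (square ↓)

64°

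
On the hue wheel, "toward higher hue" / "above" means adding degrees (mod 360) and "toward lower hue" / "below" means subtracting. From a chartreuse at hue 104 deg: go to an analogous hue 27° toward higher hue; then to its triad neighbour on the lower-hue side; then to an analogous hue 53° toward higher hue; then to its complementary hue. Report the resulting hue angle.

244°

104 + 27 = 131°   (analog 27° ↑)
131 − 120 = 11°   (triadic ↓)
11 + 53 = 64°   (analog 53° ↑)
64 + 180 = 244°   (complement)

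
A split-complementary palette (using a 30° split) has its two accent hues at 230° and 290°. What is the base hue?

80°

The accents sit 30° either side of the complement, so the complement is their short-arc midpoint on the wheel.
Short-arc midpoint of 230° and 290°: 260°.
Base is 180° from the complement: 260 − 180 = 80°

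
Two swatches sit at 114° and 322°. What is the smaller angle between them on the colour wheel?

|114 − 322| = 208.
The shorter arc is 360 − 208 = 152°.

152°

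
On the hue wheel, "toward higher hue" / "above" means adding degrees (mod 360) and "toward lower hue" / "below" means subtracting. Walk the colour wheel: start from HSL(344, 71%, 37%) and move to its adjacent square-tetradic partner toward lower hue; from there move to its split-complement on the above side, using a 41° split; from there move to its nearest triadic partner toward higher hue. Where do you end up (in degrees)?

−90° (square ↓): 344 − 90 = 254°
+221° (split-comp 41° ↑): 254 + 221 = 475 → 475 − 360 = 115°
+120° (triadic ↑): 115 + 120 = 235°

235°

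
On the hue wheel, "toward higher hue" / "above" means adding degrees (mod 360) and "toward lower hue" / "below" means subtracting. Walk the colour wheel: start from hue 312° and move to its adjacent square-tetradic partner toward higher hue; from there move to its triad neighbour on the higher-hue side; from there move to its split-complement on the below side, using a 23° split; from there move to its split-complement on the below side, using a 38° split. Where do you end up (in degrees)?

101°

+90° (square ↑): 312 + 90 = 402 → 402 − 360 = 42°
+120° (triadic ↑): 42 + 120 = 162°
+157° (split-comp 23° ↓): 162 + 157 = 319°
+142° (split-comp 38° ↓): 319 + 142 = 461 → 461 − 360 = 101°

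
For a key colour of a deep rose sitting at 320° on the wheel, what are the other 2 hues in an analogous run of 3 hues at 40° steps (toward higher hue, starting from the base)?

0° and 40°

Analogous hues sit every 40° along the wheel.
320 + 40 = 360 → 360 − 360 = 0°
320 + 80 = 400 → 400 − 360 = 40°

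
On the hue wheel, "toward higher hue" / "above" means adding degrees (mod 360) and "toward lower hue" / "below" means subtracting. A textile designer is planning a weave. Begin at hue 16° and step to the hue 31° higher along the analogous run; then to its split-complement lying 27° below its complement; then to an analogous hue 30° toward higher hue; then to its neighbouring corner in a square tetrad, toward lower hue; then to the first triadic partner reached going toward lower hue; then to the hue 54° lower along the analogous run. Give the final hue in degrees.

+31° (analog 31° ↑): 16 + 31 = 47°
+153° (split-comp 27° ↓): 47 + 153 = 200°
+30° (analog 30° ↑): 200 + 30 = 230°
−90° (square ↓): 230 − 90 = 140°
−120° (triadic ↓): 140 − 120 = 20°
−54° (analog 54° ↓): 20 − 54 = -34 → -34 + 360 = 326°

326°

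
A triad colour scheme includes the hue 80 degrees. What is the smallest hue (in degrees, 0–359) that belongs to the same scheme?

A triad places three hues 120° apart.
The full set through 80° is {80°, 200°, 320°}.

80°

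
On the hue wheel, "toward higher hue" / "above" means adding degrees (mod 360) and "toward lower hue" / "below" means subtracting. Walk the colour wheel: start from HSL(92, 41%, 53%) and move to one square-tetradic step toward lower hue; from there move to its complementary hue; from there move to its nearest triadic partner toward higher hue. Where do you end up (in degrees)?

square ↓ −90°: 92 − 90 = 2°
complement +180°: 2 + 180 = 182°
triadic ↑ +120°: 182 + 120 = 302°

302°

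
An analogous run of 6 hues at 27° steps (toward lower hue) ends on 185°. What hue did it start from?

320°

5 steps of 27° (toward lower hue) give a net shift of −135°.
Start = end − shift: 185 + 135 = 320°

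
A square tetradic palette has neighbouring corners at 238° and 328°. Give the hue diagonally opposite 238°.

A square tetradic scheme places four hues 90° apart; opposite corners are 180° apart.
238 + 180 = 418 → 418 − 360 = 58°

58°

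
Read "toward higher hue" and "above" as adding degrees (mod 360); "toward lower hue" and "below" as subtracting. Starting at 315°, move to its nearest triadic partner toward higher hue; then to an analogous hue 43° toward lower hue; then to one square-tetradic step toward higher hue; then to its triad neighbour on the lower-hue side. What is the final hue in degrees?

triadic ↑ +120°: 315 + 120 = 435 → 435 − 360 = 75°
analog 43° ↓ −43°: 75 − 43 = 32°
square ↑ +90°: 32 + 90 = 122°
triadic ↓ −120°: 122 − 120 = 2°

2°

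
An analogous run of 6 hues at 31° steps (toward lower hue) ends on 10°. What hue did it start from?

165°

5 steps of 31° (toward lower hue) give a net shift of −155°.
Start = end − shift: 10 + 155 = 165°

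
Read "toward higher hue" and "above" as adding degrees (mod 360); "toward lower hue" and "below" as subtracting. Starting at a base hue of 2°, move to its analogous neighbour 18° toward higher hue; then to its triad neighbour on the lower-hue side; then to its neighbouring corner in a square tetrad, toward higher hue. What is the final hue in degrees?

350°

2 + 18 = 20°   (analog 18° ↑)
20 − 120 = -100 → -100 + 360 = 260°   (triadic ↓)
260 + 90 = 350°   (square ↑)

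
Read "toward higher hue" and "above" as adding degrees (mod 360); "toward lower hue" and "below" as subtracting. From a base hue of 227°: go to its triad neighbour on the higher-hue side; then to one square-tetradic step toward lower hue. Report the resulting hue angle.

227 + 120 = 347°   (triadic ↑)
347 − 90 = 257°   (square ↓)

257°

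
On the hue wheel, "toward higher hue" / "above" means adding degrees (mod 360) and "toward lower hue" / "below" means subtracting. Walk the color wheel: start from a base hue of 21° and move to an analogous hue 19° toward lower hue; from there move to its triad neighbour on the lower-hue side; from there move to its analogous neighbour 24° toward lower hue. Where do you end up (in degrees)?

218°

analog 19° ↓ −19°: 21 − 19 = 2°
triadic ↓ −120°: 2 − 120 = -118 → -118 + 360 = 242°
analog 24° ↓ −24°: 242 − 24 = 218°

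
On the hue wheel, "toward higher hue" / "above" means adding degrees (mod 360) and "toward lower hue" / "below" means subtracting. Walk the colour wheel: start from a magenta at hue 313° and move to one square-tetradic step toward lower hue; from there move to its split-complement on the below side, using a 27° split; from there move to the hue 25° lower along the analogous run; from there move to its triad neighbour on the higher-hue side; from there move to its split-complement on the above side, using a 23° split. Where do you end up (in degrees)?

314°

−90° (square ↓): 313 − 90 = 223°
+153° (split-comp 27° ↓): 223 + 153 = 376 → 376 − 360 = 16°
−25° (analog 25° ↓): 16 − 25 = -9 → -9 + 360 = 351°
+120° (triadic ↑): 351 + 120 = 471 → 471 − 360 = 111°
+203° (split-comp 23° ↑): 111 + 203 = 314°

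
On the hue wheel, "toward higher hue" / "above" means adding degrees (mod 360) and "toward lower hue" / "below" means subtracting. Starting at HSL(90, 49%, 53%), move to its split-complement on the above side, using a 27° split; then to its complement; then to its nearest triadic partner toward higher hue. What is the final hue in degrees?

split-comp 27° ↑ +207°: 90 + 207 = 297°
complement +180°: 297 + 180 = 477 → 477 − 360 = 117°
triadic ↑ +120°: 117 + 120 = 237°

237°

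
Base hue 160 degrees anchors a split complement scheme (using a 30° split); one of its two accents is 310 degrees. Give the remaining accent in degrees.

Split-complementary hues sit 30° either side of the complement.
Complement of the base 160°: 160 + 180 = 340°
The given accent 310° is 30° one side of 340°; the other accent sits 30° the other side: 340 + 30 = 370 → 370 − 360 = 10°

10°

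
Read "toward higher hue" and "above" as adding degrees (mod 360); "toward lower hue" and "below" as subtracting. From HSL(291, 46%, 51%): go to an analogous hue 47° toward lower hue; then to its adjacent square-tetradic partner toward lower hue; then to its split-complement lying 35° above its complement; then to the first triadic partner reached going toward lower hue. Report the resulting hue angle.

249°

−47° (analog 47° ↓): 291 − 47 = 244°
−90° (square ↓): 244 − 90 = 154°
+215° (split-comp 35° ↑): 154 + 215 = 369 → 369 − 360 = 9°
−120° (triadic ↓): 9 − 120 = -111 → -111 + 360 = 249°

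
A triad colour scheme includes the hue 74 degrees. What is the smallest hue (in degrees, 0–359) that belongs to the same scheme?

A triad places three hues 120° apart.
The full set through 74° is {74°, 194°, 314°}.

74°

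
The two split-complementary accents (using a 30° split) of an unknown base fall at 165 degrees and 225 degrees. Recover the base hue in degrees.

The accents sit 30° either side of the complement, so the complement is their short-arc midpoint on the wheel.
Short-arc midpoint of 165° and 225°: 195°.
Base is 180° from the complement: 195 − 180 = 15°

15°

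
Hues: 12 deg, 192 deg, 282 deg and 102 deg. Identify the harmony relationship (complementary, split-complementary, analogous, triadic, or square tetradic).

square tetradic

Sort the hues: 12°, 102°, 192°, 282°.
Successive gaps around the wheel: 90°, 90°, 90°, 90°.
Four hues every 90° form a square tetradic scheme.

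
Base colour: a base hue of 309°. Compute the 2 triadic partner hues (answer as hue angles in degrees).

A triad places three hues 120° apart.
309 + 120 = 429 → 429 − 360 = 69°
309 + 240 = 549 → 549 − 360 = 189°

69° and 189°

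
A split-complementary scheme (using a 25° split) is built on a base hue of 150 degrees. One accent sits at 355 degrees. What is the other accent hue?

305°

Split-complementary hues sit 25° either side of the complement.
Complement of the base 150°: 150 + 180 = 330°
The given accent 355° is 25° one side of 330°; the other accent sits 25° the other side: 330 − 25 = 305°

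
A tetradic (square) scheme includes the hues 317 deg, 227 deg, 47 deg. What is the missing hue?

137°

A square tetradic scheme places four hues every 90°.
The full set through 47° is {47°, 137°, 227°, 317°}.
Given {47°, 227°, 317°}, the missing hue is 137°.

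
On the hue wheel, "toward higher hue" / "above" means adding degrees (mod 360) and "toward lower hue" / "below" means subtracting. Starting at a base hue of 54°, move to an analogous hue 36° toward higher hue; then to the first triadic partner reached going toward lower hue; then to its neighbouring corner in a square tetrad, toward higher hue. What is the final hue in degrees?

analog 36° ↑ +36°: 54 + 36 = 90°
triadic ↓ −120°: 90 − 120 = -30 → -30 + 360 = 330°
square ↑ +90°: 330 + 90 = 420 → 420 − 360 = 60°

60°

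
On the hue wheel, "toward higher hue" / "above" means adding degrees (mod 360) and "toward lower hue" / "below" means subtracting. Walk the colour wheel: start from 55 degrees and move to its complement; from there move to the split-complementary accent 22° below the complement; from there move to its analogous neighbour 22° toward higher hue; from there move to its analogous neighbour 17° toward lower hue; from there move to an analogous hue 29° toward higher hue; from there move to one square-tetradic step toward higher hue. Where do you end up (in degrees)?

complement +180°: 55 + 180 = 235°
split-comp 22° ↓ +158°: 235 + 158 = 393 → 393 − 360 = 33°
analog 22° ↑ +22°: 33 + 22 = 55°
analog 17° ↓ −17°: 55 − 17 = 38°
analog 29° ↑ +29°: 38 + 29 = 67°
square ↑ +90°: 67 + 90 = 157°

157°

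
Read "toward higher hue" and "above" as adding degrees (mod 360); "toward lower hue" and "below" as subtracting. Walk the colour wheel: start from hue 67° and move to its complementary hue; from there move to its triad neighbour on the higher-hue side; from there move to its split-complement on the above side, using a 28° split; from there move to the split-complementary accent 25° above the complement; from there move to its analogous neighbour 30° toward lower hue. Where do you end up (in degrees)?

30°

67 + 180 = 247°   (complement)
247 + 120 = 367 → 367 − 360 = 7°   (triadic ↑)
7 + 208 = 215°   (split-comp 28° ↑)
215 + 205 = 420 → 420 − 360 = 60°   (split-comp 25° ↑)
60 − 30 = 30°   (analog 30° ↓)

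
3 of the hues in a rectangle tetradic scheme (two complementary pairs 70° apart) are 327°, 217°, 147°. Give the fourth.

A rectangular tetradic uses two complementary pairs 70° apart: offsets 0°, 70°, 180°, 250°.
Among {147°, 217°, 327°}, 147° and 327° are a 180° pair.
The remaining hue 217° needs its own complement: 217 + 180 = 397 → 397 − 360 = 37°

37°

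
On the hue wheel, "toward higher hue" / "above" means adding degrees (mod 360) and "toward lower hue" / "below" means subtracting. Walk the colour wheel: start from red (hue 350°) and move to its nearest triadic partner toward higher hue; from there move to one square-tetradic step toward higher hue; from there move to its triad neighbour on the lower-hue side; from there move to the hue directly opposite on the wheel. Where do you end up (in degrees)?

+120° (triadic ↑): 350 + 120 = 470 → 470 − 360 = 110°
+90° (square ↑): 110 + 90 = 200°
−120° (triadic ↓): 200 − 120 = 80°
+180° (complement): 80 + 180 = 260°

260°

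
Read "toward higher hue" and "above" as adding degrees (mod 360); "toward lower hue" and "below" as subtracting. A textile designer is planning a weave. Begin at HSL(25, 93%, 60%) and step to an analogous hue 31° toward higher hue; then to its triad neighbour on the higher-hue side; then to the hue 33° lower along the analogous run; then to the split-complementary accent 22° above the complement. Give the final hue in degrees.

345°

analog 31° ↑ +31°: 25 + 31 = 56°
triadic ↑ +120°: 56 + 120 = 176°
analog 33° ↓ −33°: 176 − 33 = 143°
split-comp 22° ↑ +202°: 143 + 202 = 345°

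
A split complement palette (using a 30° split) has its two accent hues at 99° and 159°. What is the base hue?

The accents sit 30° either side of the complement, so the complement is their short-arc midpoint on the wheel.
Short-arc midpoint of 99° and 159°: 129°.
Base is 180° from the complement: 129 − 180 = -51 → -51 + 360 = 309°

309°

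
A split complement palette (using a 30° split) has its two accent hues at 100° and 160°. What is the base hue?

The accents sit 30° either side of the complement, so the complement is their short-arc midpoint on the wheel.
Short-arc midpoint of 100° and 160°: 130°.
Base is 180° from the complement: 130 − 180 = -50 → -50 + 360 = 310°

310°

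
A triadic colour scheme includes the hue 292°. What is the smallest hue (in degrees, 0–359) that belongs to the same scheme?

A triad places three hues 120° apart.
The full set through 292° is {52°, 172°, 292°}.

52°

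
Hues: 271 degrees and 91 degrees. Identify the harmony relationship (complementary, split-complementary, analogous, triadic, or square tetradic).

Sort the hues: 91°, 271°.
Successive gaps around the wheel: 180°, 180°.
Two hues 180° apart are complementary.

complementary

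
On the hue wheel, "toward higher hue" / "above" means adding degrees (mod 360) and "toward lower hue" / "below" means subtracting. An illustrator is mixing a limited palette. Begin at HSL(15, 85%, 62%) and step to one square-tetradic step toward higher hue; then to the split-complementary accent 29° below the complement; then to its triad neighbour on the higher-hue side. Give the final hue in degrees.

square ↑ +90°: 15 + 90 = 105°
split-comp 29° ↓ +151°: 105 + 151 = 256°
triadic ↑ +120°: 256 + 120 = 376 → 376 − 360 = 16°

16°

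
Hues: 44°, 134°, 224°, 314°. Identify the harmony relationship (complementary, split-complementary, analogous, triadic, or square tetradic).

square tetradic

Sort the hues: 44°, 134°, 224°, 314°.
Successive gaps around the wheel: 90°, 90°, 90°, 90°.
Four hues every 90° form a square tetradic scheme.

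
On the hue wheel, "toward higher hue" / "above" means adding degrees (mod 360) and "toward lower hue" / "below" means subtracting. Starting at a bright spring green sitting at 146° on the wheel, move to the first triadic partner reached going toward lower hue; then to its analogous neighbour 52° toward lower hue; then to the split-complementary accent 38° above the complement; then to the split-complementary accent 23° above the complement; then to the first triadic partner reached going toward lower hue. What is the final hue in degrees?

146 − 120 = 26°   (triadic ↓)
26 − 52 = -26 → -26 + 360 = 334°   (analog 52° ↓)
334 + 218 = 552 → 552 − 360 = 192°   (split-comp 38° ↑)
192 + 203 = 395 → 395 − 360 = 35°   (split-comp 23° ↑)
35 − 120 = -85 → -85 + 360 = 275°   (triadic ↓)

275°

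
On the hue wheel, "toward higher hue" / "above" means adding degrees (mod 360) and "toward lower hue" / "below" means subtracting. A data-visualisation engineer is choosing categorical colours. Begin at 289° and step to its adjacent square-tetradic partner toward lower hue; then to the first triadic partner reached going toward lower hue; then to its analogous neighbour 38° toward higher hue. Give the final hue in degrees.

117°

−90° (square ↓): 289 − 90 = 199°
−120° (triadic ↓): 199 − 120 = 79°
+38° (analog 38° ↑): 79 + 38 = 117°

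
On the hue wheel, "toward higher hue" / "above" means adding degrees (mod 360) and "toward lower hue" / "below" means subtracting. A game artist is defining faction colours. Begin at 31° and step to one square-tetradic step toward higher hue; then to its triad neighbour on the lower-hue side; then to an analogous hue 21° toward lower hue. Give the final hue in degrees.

340°

31 + 90 = 121°   (square ↑)
121 − 120 = 1°   (triadic ↓)
1 − 21 = -20 → -20 + 360 = 340°   (analog 21° ↓)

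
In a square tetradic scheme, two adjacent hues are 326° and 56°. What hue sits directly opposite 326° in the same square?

A square tetradic scheme places four hues 90° apart; opposite corners are 180° apart.
326 + 180 = 506 → 506 − 360 = 146°

146°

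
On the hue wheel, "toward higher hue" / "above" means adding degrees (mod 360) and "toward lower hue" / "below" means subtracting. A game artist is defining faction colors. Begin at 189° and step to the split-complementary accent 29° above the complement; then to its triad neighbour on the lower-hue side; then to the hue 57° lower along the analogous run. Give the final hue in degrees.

221°

split-comp 29° ↑ +209°: 189 + 209 = 398 → 398 − 360 = 38°
triadic ↓ −120°: 38 − 120 = -82 → -82 + 360 = 278°
analog 57° ↓ −57°: 278 − 57 = 221°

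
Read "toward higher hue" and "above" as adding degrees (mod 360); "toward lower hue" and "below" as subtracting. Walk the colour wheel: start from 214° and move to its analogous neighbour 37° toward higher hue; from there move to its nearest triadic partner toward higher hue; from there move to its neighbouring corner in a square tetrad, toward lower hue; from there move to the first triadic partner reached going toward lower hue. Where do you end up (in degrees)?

161°

analog 37° ↑ +37°: 214 + 37 = 251°
triadic ↑ +120°: 251 + 120 = 371 → 371 − 360 = 11°
square ↓ −90°: 11 − 90 = -79 → -79 + 360 = 281°
triadic ↓ −120°: 281 − 120 = 161°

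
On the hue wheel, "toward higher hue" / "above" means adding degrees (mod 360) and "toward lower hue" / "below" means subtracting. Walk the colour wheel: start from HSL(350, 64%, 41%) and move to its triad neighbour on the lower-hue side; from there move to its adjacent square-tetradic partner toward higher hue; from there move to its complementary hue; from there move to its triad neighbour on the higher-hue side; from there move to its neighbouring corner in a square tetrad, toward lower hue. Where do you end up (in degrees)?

−120° (triadic ↓): 350 − 120 = 230°
+90° (square ↑): 230 + 90 = 320°
+180° (complement): 320 + 180 = 500 → 500 − 360 = 140°
+120° (triadic ↑): 140 + 120 = 260°
−90° (square ↓): 260 − 90 = 170°

170°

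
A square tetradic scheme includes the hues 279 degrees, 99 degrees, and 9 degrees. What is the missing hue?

A square tetradic scheme places four hues every 90°.
The full set through 9° is {9°, 99°, 189°, 279°}.
Given {9°, 99°, 279°}, the missing hue is 189°.

189°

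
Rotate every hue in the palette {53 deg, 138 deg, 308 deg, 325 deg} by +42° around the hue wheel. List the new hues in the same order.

53 + 42 = 95°
138 + 42 = 180°
308 + 42 = 350°
325 + 42 = 367 → 367 − 360 = 7°

95°, 180°, 350°, 7°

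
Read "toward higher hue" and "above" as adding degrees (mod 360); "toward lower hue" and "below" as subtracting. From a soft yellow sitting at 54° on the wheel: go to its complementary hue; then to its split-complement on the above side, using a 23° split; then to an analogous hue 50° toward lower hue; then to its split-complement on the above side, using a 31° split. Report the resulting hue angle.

54 + 180 = 234°   (complement)
234 + 203 = 437 → 437 − 360 = 77°   (split-comp 23° ↑)
77 − 50 = 27°   (analog 50° ↓)
27 + 211 = 238°   (split-comp 31° ↑)

238°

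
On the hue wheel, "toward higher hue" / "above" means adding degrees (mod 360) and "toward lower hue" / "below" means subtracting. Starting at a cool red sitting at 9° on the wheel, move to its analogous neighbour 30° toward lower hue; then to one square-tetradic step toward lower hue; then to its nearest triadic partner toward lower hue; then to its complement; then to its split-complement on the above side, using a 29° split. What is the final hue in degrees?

158°

−30° (analog 30° ↓): 9 − 30 = -21 → -21 + 360 = 339°
−90° (square ↓): 339 − 90 = 249°
−120° (triadic ↓): 249 − 120 = 129°
+180° (complement): 129 + 180 = 309°
+209° (split-comp 29° ↑): 309 + 209 = 518 → 518 − 360 = 158°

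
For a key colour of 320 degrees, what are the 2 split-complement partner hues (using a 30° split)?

Complement of 320 degrees: 320 + 180 = 500 → 500 − 360 = 140°
140 − 30 = 110°
140 + 30 = 170°

110° and 170°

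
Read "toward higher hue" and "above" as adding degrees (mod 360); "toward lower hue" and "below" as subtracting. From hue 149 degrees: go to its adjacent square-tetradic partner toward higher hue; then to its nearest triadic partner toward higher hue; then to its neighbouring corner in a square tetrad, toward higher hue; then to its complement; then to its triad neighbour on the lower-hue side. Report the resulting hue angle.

149°

149 + 90 = 239°   (square ↑)
239 + 120 = 359°   (triadic ↑)
359 + 90 = 449 → 449 − 360 = 89°   (square ↑)
89 + 180 = 269°   (complement)
269 − 120 = 149°   (triadic ↓)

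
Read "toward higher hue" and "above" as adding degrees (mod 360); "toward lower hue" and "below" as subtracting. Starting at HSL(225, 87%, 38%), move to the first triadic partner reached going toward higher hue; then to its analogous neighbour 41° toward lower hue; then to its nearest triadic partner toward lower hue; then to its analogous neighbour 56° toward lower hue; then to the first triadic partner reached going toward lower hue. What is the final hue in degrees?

8°

225 + 120 = 345°   (triadic ↑)
345 − 41 = 304°   (analog 41° ↓)
304 − 120 = 184°   (triadic ↓)
184 − 56 = 128°   (analog 56° ↓)
128 − 120 = 8°   (triadic ↓)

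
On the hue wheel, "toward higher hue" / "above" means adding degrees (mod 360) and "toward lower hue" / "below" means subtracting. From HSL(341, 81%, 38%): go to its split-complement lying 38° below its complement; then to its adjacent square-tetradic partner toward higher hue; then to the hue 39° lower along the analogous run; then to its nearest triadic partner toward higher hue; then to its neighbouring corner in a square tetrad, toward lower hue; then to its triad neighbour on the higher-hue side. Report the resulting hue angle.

324°

split-comp 38° ↓ +142°: 341 + 142 = 483 → 483 − 360 = 123°
square ↑ +90°: 123 + 90 = 213°
analog 39° ↓ −39°: 213 − 39 = 174°
triadic ↑ +120°: 174 + 120 = 294°
square ↓ −90°: 294 − 90 = 204°
triadic ↑ +120°: 204 + 120 = 324°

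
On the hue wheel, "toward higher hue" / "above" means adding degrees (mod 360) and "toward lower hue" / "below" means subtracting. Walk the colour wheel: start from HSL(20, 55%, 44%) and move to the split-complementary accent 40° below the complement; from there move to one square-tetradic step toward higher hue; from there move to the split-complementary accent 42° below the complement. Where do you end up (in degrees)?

20 + 140 = 160°   (split-comp 40° ↓)
160 + 90 = 250°   (square ↑)
250 + 138 = 388 → 388 − 360 = 28°   (split-comp 42° ↓)

28°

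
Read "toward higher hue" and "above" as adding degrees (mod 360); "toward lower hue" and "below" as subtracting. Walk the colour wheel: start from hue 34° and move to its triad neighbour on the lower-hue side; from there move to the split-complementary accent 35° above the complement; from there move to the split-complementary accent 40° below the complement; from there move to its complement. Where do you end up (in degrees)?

34 − 120 = -86 → -86 + 360 = 274°   (triadic ↓)
274 + 215 = 489 → 489 − 360 = 129°   (split-comp 35° ↑)
129 + 140 = 269°   (split-comp 40° ↓)
269 + 180 = 449 → 449 − 360 = 89°   (complement)

89°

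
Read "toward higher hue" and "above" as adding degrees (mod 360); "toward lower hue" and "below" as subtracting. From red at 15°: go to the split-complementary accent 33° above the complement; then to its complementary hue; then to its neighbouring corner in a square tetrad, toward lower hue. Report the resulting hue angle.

318°

split-comp 33° ↑ +213°: 15 + 213 = 228°
complement +180°: 228 + 180 = 408 → 408 − 360 = 48°
square ↓ −90°: 48 − 90 = -42 → -42 + 360 = 318°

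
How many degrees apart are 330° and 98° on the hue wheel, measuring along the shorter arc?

|330 − 98| = 232.
The shorter arc is 360 − 232 = 128°.

128°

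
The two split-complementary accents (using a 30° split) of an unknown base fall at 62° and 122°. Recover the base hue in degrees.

The accents sit 30° either side of the complement, so the complement is their short-arc midpoint on the wheel.
Short-arc midpoint of 62° and 122°: 92°.
Base is 180° from the complement: 92 − 180 = -88 → -88 + 360 = 272°

272°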